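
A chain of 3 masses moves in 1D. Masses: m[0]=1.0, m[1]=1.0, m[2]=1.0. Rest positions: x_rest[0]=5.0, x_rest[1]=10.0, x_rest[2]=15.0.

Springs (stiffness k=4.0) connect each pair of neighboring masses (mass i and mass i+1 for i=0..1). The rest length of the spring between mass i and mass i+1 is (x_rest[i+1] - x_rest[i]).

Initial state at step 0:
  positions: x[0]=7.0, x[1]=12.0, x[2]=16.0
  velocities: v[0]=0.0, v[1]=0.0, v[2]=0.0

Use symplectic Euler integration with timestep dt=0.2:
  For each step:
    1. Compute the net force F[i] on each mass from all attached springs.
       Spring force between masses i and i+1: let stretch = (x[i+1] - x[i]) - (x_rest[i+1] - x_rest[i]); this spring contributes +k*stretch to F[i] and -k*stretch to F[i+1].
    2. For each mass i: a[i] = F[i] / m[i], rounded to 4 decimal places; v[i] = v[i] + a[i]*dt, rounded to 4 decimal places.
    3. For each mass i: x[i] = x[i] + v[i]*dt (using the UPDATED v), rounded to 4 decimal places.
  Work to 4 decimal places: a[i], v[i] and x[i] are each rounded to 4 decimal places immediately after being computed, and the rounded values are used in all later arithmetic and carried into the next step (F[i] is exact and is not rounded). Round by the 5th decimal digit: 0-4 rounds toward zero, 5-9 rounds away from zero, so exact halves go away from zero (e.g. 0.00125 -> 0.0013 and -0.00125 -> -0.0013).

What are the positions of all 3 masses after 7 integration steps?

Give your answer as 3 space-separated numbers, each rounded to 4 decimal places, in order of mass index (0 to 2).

Answer: 6.0607 11.8656 17.0738

Derivation:
Step 0: x=[7.0000 12.0000 16.0000] v=[0.0000 0.0000 0.0000]
Step 1: x=[7.0000 11.8400 16.1600] v=[0.0000 -0.8000 0.8000]
Step 2: x=[6.9744 11.5968 16.4288] v=[-0.1280 -1.2160 1.3440]
Step 3: x=[6.8884 11.3871 16.7245] v=[-0.4301 -1.0483 1.4784]
Step 4: x=[6.7222 11.3116 16.9662] v=[-0.8311 -0.3773 1.2085]
Step 5: x=[6.4903 11.4066 17.1032] v=[-1.1596 0.4749 0.6848]
Step 6: x=[6.2450 11.6264 17.1287] v=[-1.2266 1.0991 0.1275]
Step 7: x=[6.0607 11.8656 17.0738] v=[-0.9215 1.1958 -0.2743]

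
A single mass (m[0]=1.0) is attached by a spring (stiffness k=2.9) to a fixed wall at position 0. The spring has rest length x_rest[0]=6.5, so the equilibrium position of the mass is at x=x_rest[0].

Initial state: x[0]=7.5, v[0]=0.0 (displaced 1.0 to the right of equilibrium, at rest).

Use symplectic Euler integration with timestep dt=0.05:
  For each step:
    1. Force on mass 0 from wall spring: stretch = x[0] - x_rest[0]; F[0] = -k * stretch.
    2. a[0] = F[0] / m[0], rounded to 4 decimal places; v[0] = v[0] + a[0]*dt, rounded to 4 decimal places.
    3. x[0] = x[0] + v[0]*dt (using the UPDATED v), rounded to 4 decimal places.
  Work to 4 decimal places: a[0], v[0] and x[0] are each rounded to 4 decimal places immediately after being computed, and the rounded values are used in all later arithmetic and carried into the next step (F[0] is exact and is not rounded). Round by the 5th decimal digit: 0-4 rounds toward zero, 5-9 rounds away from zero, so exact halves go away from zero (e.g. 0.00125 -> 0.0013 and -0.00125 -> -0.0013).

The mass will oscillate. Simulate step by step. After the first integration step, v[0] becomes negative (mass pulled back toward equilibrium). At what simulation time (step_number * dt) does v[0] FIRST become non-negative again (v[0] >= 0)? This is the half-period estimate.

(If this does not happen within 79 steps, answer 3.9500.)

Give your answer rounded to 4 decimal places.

Step 0: x=[7.5000] v=[0.0000]
Step 1: x=[7.4928] v=[-0.1450]
Step 2: x=[7.4784] v=[-0.2890]
Step 3: x=[7.4569] v=[-0.4309]
Step 4: x=[7.4284] v=[-0.5697]
Step 5: x=[7.3932] v=[-0.7043]
Step 6: x=[7.3515] v=[-0.8338]
Step 7: x=[7.3036] v=[-0.9573]
Step 8: x=[7.2499] v=[-1.0738]
Step 9: x=[7.1908] v=[-1.1825]
Step 10: x=[7.1267] v=[-1.2827]
Step 11: x=[7.0580] v=[-1.3736]
Step 12: x=[6.9853] v=[-1.4545]
Step 13: x=[6.9091] v=[-1.5249]
Step 14: x=[6.8299] v=[-1.5842]
Step 15: x=[6.7483] v=[-1.6320]
Step 16: x=[6.6649] v=[-1.6680]
Step 17: x=[6.5803] v=[-1.6919]
Step 18: x=[6.4951] v=[-1.7035]
Step 19: x=[6.4100] v=[-1.7028]
Step 20: x=[6.3255] v=[-1.6898]
Step 21: x=[6.2423] v=[-1.6645]
Step 22: x=[6.1609] v=[-1.6271]
Step 23: x=[6.0820] v=[-1.5779]
Step 24: x=[6.0061] v=[-1.5173]
Step 25: x=[5.9338] v=[-1.4457]
Step 26: x=[5.8656] v=[-1.3636]
Step 27: x=[5.8020] v=[-1.2716]
Step 28: x=[5.7435] v=[-1.1704]
Step 29: x=[5.6905] v=[-1.0607]
Step 30: x=[5.6433] v=[-0.9433]
Step 31: x=[5.6023] v=[-0.8191]
Step 32: x=[5.5679] v=[-0.6889]
Step 33: x=[5.5402] v=[-0.5537]
Step 34: x=[5.5195] v=[-0.4145]
Step 35: x=[5.5059] v=[-0.2723]
Step 36: x=[5.4995] v=[-0.1282]
Step 37: x=[5.5003] v=[0.0169]
First v>=0 after going negative at step 37, time=1.8500

Answer: 1.8500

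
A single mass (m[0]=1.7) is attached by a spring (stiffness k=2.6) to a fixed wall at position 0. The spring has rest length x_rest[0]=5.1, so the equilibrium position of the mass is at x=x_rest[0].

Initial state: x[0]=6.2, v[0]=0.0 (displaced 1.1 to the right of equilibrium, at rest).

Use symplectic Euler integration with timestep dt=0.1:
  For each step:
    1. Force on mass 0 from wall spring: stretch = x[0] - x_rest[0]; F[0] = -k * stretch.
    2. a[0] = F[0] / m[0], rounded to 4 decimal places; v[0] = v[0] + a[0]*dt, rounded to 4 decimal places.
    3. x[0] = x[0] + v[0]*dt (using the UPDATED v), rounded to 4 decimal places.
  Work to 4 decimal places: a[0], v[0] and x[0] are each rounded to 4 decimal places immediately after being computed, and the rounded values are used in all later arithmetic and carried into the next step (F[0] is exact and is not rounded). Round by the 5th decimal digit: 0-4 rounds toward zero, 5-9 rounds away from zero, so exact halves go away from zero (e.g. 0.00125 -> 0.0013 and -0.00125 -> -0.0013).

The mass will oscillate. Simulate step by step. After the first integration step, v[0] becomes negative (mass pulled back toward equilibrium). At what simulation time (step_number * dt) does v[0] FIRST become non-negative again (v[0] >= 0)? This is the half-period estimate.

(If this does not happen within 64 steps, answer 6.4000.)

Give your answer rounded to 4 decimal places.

Step 0: x=[6.2000] v=[0.0000]
Step 1: x=[6.1832] v=[-0.1682]
Step 2: x=[6.1498] v=[-0.3339]
Step 3: x=[6.1004] v=[-0.4945]
Step 4: x=[6.0357] v=[-0.6475]
Step 5: x=[5.9566] v=[-0.7906]
Step 6: x=[5.8644] v=[-0.9216]
Step 7: x=[5.7606] v=[-1.0385]
Step 8: x=[5.6467] v=[-1.1395]
Step 9: x=[5.5244] v=[-1.2231]
Step 10: x=[5.3956] v=[-1.2880]
Step 11: x=[5.2623] v=[-1.3332]
Step 12: x=[5.1265] v=[-1.3580]
Step 13: x=[4.9903] v=[-1.3621]
Step 14: x=[4.8558] v=[-1.3453]
Step 15: x=[4.7250] v=[-1.3080]
Step 16: x=[4.5999] v=[-1.2507]
Step 17: x=[4.4825] v=[-1.1742]
Step 18: x=[4.3745] v=[-1.0798]
Step 19: x=[4.2776] v=[-0.9688]
Step 20: x=[4.1933] v=[-0.8430]
Step 21: x=[4.1229] v=[-0.7043]
Step 22: x=[4.0674] v=[-0.5549]
Step 23: x=[4.0277] v=[-0.3970]
Step 24: x=[4.0044] v=[-0.2330]
Step 25: x=[3.9979] v=[-0.0654]
Step 26: x=[4.0082] v=[0.1032]
First v>=0 after going negative at step 26, time=2.6000

Answer: 2.6000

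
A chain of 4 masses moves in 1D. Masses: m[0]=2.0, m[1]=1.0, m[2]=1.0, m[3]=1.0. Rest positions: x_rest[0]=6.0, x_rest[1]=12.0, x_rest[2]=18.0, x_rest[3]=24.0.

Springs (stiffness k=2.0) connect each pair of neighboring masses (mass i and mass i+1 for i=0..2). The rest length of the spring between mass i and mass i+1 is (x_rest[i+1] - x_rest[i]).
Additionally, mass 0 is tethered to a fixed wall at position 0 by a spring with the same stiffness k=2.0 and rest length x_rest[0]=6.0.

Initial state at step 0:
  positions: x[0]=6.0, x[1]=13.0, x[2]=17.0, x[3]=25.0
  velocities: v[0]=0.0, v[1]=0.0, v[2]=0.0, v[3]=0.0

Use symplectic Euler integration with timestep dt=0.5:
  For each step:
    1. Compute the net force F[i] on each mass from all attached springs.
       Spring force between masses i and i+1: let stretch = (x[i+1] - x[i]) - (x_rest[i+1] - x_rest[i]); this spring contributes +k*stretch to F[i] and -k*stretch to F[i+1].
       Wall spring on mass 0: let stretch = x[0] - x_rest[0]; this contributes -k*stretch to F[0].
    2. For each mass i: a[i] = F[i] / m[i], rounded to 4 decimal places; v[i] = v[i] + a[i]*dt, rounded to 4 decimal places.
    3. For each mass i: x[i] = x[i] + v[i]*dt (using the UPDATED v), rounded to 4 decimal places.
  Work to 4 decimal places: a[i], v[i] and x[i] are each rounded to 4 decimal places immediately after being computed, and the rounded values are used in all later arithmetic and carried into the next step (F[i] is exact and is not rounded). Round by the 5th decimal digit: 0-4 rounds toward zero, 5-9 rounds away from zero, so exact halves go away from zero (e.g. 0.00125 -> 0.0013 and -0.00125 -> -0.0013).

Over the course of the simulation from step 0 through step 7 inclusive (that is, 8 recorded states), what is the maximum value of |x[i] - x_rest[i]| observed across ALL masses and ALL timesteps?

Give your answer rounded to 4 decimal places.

Step 0: x=[6.0000 13.0000 17.0000 25.0000] v=[0.0000 0.0000 0.0000 0.0000]
Step 1: x=[6.2500 11.5000 19.0000 24.0000] v=[0.5000 -3.0000 4.0000 -2.0000]
Step 2: x=[6.2500 11.1250 19.7500 23.5000] v=[0.0000 -0.7500 1.5000 -1.0000]
Step 3: x=[5.9063 12.6250 18.0625 24.1250] v=[-0.6875 3.0000 -3.3750 1.2500]
Step 4: x=[5.7657 13.4844 16.6875 24.7188] v=[-0.2813 1.7188 -2.7500 1.1875]
Step 5: x=[6.1133 12.0860 17.7266 24.2969] v=[0.6952 -2.7968 2.0782 -0.8438]
Step 6: x=[6.4258 10.5216 19.2306 23.5899] v=[0.6249 -3.1289 3.0079 -1.4141]
Step 7: x=[6.1558 11.2638 18.5597 23.7032] v=[-0.5401 1.4843 -1.3418 0.2266]
Max displacement = 1.7500

Answer: 1.7500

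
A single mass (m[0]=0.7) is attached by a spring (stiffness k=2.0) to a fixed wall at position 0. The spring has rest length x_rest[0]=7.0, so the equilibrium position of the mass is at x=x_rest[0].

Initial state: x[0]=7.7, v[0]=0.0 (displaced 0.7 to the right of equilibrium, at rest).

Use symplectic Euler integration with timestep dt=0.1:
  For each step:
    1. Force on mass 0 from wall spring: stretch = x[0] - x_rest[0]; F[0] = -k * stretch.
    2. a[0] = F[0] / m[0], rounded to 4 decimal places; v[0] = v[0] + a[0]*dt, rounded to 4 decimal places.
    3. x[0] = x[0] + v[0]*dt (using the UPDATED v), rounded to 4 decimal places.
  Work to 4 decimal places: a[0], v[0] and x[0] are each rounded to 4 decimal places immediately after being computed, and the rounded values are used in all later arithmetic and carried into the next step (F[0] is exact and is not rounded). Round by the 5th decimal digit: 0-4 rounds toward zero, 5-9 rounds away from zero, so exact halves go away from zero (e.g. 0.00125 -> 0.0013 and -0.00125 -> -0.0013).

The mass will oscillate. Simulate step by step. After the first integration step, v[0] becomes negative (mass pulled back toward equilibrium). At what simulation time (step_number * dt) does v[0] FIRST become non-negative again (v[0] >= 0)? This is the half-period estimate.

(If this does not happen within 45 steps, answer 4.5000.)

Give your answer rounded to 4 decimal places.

Answer: 1.9000

Derivation:
Step 0: x=[7.7000] v=[0.0000]
Step 1: x=[7.6800] v=[-0.2000]
Step 2: x=[7.6406] v=[-0.3943]
Step 3: x=[7.5829] v=[-0.5773]
Step 4: x=[7.5085] v=[-0.7438]
Step 5: x=[7.4196] v=[-0.8891]
Step 6: x=[7.3187] v=[-1.0090]
Step 7: x=[7.2087] v=[-1.1001]
Step 8: x=[7.0927] v=[-1.1597]
Step 9: x=[6.9741] v=[-1.1862]
Step 10: x=[6.8562] v=[-1.1788]
Step 11: x=[6.7424] v=[-1.1377]
Step 12: x=[6.6360] v=[-1.0641]
Step 13: x=[6.5400] v=[-0.9601]
Step 14: x=[6.4571] v=[-0.8287]
Step 15: x=[6.3897] v=[-0.6736]
Step 16: x=[6.3398] v=[-0.4992]
Step 17: x=[6.3087] v=[-0.3106]
Step 18: x=[6.2974] v=[-0.1131]
Step 19: x=[6.3062] v=[0.0876]
First v>=0 after going negative at step 19, time=1.9000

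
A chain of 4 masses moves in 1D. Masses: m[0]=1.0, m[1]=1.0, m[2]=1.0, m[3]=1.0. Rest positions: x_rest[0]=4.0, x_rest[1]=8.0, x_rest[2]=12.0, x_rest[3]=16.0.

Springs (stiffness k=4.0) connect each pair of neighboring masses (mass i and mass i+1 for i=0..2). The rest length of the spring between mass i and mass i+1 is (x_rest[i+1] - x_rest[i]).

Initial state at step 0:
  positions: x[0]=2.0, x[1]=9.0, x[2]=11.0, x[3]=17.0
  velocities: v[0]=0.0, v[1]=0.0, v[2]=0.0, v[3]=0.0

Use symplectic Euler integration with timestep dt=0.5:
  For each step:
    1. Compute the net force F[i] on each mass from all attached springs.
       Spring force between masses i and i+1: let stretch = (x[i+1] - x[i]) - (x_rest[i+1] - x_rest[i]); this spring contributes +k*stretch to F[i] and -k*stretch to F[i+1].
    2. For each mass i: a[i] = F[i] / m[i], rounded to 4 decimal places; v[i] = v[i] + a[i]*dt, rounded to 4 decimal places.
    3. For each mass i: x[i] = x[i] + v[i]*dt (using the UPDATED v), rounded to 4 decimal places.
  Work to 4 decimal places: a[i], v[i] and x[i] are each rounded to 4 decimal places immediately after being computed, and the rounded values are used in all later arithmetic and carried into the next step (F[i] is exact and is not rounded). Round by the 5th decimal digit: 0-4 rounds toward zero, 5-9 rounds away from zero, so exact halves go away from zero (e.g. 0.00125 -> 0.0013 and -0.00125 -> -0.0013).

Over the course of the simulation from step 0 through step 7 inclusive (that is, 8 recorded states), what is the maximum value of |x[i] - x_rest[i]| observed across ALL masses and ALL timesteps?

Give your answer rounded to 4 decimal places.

Step 0: x=[2.0000 9.0000 11.0000 17.0000] v=[0.0000 0.0000 0.0000 0.0000]
Step 1: x=[5.0000 4.0000 15.0000 15.0000] v=[6.0000 -10.0000 8.0000 -4.0000]
Step 2: x=[3.0000 11.0000 8.0000 17.0000] v=[-4.0000 14.0000 -14.0000 4.0000]
Step 3: x=[5.0000 7.0000 13.0000 14.0000] v=[4.0000 -8.0000 10.0000 -6.0000]
Step 4: x=[5.0000 7.0000 13.0000 14.0000] v=[0.0000 0.0000 0.0000 0.0000]
Step 5: x=[3.0000 11.0000 8.0000 17.0000] v=[-4.0000 8.0000 -10.0000 6.0000]
Step 6: x=[5.0000 4.0000 15.0000 15.0000] v=[4.0000 -14.0000 14.0000 -4.0000]
Step 7: x=[2.0000 9.0000 11.0000 17.0000] v=[-6.0000 10.0000 -8.0000 4.0000]
Max displacement = 4.0000

Answer: 4.0000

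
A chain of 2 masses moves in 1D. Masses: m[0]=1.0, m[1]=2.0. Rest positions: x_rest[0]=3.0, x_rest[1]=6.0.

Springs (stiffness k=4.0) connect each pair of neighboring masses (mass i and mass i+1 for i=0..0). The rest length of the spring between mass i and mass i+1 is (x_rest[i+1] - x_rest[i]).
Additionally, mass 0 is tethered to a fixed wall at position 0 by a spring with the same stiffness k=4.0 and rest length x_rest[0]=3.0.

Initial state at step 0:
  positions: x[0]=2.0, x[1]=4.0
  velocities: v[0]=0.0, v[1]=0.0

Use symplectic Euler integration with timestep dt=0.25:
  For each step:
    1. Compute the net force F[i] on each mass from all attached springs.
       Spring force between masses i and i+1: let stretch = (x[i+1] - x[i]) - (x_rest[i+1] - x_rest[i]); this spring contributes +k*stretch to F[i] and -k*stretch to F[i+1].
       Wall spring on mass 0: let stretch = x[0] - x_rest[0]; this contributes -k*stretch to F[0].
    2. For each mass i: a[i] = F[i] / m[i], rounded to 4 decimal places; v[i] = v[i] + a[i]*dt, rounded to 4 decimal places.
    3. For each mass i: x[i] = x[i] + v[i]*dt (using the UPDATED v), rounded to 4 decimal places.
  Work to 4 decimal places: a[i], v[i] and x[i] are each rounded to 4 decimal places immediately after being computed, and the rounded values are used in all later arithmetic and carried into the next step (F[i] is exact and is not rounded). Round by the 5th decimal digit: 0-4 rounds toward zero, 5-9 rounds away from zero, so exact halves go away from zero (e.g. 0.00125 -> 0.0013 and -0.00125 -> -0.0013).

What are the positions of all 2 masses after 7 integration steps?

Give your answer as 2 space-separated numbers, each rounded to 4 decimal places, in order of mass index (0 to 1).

Answer: 3.3115 6.3443

Derivation:
Step 0: x=[2.0000 4.0000] v=[0.0000 0.0000]
Step 1: x=[2.0000 4.1250] v=[0.0000 0.5000]
Step 2: x=[2.0313 4.3594] v=[0.1250 0.9375]
Step 3: x=[2.1368 4.6778] v=[0.4218 1.2735]
Step 4: x=[2.3433 5.0536] v=[0.8260 1.5030]
Step 5: x=[2.6416 5.4656] v=[1.1930 1.6479]
Step 6: x=[2.9855 5.8996] v=[1.3754 1.7359]
Step 7: x=[3.3115 6.3443] v=[1.3040 1.7789]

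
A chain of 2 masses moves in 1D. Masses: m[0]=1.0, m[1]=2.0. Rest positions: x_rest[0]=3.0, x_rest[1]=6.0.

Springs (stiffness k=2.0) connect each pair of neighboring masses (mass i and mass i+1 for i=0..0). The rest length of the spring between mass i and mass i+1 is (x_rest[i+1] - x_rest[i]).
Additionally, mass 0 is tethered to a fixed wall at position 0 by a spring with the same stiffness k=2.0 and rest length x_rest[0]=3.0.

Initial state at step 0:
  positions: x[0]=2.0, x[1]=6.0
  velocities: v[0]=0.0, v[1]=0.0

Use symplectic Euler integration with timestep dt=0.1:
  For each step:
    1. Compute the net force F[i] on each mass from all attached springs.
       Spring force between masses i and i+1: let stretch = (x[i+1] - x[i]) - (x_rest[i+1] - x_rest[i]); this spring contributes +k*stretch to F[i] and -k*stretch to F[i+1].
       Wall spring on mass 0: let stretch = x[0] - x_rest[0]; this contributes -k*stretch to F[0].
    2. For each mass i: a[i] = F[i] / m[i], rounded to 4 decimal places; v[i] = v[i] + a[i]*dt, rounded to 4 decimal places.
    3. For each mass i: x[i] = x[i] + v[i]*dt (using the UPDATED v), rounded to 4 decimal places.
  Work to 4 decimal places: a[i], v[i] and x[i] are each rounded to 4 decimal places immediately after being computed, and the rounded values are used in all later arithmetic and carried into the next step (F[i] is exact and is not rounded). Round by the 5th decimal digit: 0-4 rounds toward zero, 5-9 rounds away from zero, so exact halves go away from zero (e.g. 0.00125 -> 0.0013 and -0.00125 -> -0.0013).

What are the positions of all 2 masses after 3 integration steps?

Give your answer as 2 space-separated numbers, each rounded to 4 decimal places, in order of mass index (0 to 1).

Answer: 2.2311 5.9425

Derivation:
Step 0: x=[2.0000 6.0000] v=[0.0000 0.0000]
Step 1: x=[2.0400 5.9900] v=[0.4000 -0.1000]
Step 2: x=[2.1182 5.9705] v=[0.7820 -0.1950]
Step 3: x=[2.2311 5.9425] v=[1.1288 -0.2802]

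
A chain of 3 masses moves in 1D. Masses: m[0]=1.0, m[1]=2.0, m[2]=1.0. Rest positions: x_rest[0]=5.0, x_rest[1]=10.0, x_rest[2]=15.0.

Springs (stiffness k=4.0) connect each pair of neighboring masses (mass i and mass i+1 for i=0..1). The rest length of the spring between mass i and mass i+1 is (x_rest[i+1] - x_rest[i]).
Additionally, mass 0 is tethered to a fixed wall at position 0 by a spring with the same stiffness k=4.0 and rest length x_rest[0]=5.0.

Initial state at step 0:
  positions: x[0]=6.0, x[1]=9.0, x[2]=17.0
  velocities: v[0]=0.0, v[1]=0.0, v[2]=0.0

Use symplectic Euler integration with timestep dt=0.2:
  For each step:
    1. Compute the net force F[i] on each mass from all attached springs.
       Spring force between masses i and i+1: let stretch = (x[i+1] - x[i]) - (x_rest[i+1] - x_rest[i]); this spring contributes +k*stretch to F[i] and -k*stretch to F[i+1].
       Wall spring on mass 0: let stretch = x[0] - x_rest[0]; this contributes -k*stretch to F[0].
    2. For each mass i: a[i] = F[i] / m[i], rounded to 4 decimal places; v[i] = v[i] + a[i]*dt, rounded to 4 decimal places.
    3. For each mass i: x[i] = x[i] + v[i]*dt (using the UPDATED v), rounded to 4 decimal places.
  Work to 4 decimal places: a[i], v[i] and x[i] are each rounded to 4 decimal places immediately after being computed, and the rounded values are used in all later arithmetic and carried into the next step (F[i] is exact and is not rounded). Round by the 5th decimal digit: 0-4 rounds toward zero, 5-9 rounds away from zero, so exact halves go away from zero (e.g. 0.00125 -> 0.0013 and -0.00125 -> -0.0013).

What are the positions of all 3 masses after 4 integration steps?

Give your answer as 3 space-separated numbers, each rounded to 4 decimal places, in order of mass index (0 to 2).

Answer: 3.8565 11.2272 14.0120

Derivation:
Step 0: x=[6.0000 9.0000 17.0000] v=[0.0000 0.0000 0.0000]
Step 1: x=[5.5200 9.4000 16.5200] v=[-2.4000 2.0000 -2.4000]
Step 2: x=[4.7776 10.0592 15.7008] v=[-3.7120 3.2960 -4.0960]
Step 3: x=[4.1158 10.7472 14.7789] v=[-3.3088 3.4400 -4.6093]
Step 4: x=[3.8565 11.2272 14.0120] v=[-1.2963 2.4001 -3.8347]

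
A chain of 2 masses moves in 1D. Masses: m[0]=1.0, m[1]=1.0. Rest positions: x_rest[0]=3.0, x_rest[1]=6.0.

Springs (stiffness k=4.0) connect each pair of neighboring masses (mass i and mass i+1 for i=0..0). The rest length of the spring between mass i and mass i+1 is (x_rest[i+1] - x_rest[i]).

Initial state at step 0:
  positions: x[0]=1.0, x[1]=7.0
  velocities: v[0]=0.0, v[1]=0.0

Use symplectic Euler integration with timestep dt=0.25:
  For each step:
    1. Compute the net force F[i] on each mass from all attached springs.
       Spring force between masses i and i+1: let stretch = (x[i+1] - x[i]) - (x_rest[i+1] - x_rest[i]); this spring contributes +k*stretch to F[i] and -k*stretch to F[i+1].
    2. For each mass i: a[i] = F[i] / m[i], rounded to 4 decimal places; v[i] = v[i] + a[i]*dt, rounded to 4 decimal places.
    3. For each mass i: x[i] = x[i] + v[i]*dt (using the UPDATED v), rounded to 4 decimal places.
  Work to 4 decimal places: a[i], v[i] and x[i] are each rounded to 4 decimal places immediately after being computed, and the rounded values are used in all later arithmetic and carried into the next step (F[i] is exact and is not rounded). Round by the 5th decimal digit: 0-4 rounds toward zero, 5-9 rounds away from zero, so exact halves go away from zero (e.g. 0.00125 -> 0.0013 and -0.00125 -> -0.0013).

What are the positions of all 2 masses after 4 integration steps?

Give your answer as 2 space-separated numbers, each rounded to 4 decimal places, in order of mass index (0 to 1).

Step 0: x=[1.0000 7.0000] v=[0.0000 0.0000]
Step 1: x=[1.7500 6.2500] v=[3.0000 -3.0000]
Step 2: x=[2.8750 5.1250] v=[4.5000 -4.5000]
Step 3: x=[3.8125 4.1875] v=[3.7500 -3.7500]
Step 4: x=[4.0938 3.9063] v=[1.1250 -1.1250]

Answer: 4.0938 3.9063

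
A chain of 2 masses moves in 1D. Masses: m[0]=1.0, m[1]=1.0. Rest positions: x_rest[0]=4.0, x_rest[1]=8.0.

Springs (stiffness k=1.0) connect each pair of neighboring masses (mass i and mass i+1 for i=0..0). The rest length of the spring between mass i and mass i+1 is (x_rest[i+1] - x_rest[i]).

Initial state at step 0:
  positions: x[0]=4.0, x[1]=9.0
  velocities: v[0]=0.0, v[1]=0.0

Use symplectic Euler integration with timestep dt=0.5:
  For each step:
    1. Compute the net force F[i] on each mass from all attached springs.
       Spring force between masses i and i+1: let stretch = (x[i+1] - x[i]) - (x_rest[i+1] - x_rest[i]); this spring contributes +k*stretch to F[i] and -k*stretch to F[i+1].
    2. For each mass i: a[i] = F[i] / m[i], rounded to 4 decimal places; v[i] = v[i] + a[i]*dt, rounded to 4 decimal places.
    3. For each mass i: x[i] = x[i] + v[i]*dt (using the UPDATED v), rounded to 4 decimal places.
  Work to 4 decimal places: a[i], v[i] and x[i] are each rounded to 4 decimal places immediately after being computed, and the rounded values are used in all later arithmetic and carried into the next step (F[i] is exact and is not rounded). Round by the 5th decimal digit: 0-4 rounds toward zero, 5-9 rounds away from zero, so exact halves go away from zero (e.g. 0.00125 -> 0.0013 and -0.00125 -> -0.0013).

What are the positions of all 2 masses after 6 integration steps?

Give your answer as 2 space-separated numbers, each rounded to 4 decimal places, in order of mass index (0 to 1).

Answer: 4.5078 8.4923

Derivation:
Step 0: x=[4.0000 9.0000] v=[0.0000 0.0000]
Step 1: x=[4.2500 8.7500] v=[0.5000 -0.5000]
Step 2: x=[4.6250 8.3750] v=[0.7500 -0.7500]
Step 3: x=[4.9375 8.0625] v=[0.6250 -0.6250]
Step 4: x=[5.0313 7.9688] v=[0.1875 -0.1875]
Step 5: x=[4.8594 8.1407] v=[-0.3438 0.3438]
Step 6: x=[4.5078 8.4923] v=[-0.7032 0.7032]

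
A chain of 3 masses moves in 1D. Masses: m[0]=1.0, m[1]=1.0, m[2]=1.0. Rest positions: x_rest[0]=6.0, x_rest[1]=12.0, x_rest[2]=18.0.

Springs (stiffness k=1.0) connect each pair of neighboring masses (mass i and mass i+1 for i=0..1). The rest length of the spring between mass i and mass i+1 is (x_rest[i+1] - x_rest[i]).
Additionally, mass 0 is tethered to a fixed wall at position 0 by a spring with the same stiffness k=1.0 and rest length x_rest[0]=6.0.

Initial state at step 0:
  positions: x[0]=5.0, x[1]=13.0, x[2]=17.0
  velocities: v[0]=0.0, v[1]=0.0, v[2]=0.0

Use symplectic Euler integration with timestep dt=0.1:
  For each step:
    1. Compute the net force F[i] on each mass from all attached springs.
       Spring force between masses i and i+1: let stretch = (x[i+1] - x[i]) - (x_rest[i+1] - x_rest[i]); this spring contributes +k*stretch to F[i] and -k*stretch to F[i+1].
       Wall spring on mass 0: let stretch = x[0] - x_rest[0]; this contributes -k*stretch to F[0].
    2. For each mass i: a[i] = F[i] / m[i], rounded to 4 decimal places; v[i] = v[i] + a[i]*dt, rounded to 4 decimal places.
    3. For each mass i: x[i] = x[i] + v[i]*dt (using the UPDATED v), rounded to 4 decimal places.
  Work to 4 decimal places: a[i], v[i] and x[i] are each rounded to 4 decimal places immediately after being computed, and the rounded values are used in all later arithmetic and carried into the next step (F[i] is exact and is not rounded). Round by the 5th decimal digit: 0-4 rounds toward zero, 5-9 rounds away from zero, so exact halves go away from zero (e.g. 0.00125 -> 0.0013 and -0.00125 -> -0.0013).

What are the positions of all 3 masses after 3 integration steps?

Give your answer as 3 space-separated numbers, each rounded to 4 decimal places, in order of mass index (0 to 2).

Answer: 5.1750 12.7665 17.1170

Derivation:
Step 0: x=[5.0000 13.0000 17.0000] v=[0.0000 0.0000 0.0000]
Step 1: x=[5.0300 12.9600 17.0200] v=[0.3000 -0.4000 0.2000]
Step 2: x=[5.0890 12.8813 17.0594] v=[0.5900 -0.7870 0.3940]
Step 3: x=[5.1750 12.7665 17.1170] v=[0.8603 -1.1484 0.5762]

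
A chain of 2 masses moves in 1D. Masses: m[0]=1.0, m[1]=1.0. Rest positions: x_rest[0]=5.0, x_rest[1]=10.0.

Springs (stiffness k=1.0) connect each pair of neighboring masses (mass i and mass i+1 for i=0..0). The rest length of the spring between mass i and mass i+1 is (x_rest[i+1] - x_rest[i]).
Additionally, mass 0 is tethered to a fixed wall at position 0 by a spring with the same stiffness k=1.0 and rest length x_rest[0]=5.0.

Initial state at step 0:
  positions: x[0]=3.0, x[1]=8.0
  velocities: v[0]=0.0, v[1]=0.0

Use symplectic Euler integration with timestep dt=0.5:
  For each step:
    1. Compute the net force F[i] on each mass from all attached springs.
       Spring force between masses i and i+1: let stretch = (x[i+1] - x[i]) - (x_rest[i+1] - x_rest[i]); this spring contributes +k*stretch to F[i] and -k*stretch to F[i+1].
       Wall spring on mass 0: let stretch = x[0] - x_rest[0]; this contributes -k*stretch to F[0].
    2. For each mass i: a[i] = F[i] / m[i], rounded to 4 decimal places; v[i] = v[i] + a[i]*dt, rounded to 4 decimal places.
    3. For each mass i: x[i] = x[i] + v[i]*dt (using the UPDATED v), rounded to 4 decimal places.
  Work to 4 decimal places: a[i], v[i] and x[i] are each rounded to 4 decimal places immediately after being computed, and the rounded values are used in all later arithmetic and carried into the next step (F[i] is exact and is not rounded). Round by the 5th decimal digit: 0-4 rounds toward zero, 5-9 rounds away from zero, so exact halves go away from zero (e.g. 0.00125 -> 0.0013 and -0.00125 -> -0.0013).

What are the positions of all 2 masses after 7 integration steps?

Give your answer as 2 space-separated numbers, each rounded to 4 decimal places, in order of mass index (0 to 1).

Step 0: x=[3.0000 8.0000] v=[0.0000 0.0000]
Step 1: x=[3.5000 8.0000] v=[1.0000 0.0000]
Step 2: x=[4.2500 8.1250] v=[1.5000 0.2500]
Step 3: x=[4.9063 8.5313] v=[1.3125 0.8125]
Step 4: x=[5.2423 9.2813] v=[0.6719 1.5000]
Step 5: x=[5.2775 10.2716] v=[0.0703 1.9805]
Step 6: x=[5.2418 11.2634] v=[-0.0714 1.9835]
Step 7: x=[5.4011 11.9998] v=[0.3185 1.4727]

Answer: 5.4011 11.9998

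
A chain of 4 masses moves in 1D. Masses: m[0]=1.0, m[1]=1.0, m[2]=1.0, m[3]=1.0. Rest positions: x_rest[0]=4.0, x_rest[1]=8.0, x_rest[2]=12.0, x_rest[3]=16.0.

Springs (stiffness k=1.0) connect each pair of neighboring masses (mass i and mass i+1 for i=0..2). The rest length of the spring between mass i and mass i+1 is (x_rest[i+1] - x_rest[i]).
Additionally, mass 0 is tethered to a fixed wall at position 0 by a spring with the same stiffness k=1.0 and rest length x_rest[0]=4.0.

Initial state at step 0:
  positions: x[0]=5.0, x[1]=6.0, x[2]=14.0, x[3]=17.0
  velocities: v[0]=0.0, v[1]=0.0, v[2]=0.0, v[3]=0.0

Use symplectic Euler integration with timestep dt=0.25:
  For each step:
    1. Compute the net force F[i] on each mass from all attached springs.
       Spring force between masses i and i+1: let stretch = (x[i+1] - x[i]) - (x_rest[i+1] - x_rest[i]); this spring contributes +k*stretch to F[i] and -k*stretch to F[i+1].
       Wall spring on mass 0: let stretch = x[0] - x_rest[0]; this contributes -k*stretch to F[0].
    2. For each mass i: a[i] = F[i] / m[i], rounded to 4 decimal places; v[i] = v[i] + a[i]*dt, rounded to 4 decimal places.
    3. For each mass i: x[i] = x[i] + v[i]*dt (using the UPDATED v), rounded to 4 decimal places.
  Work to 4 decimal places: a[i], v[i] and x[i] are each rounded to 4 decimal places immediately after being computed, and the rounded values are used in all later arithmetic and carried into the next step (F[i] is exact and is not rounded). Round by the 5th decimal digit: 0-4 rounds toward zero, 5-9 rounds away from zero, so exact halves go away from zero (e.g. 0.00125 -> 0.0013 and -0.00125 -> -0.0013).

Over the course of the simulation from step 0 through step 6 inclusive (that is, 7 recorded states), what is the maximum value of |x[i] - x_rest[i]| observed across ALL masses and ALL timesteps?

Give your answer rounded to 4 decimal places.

Answer: 2.3391

Derivation:
Step 0: x=[5.0000 6.0000 14.0000 17.0000] v=[0.0000 0.0000 0.0000 0.0000]
Step 1: x=[4.7500 6.4375 13.6875 17.0625] v=[-1.0000 1.7500 -1.2500 0.2500]
Step 2: x=[4.3086 7.2227 13.1328 17.1641] v=[-1.7656 3.1406 -2.2188 0.4063]
Step 3: x=[3.7801 8.1951 12.4607 17.2637] v=[-2.1142 3.8896 -2.6885 0.3985]
Step 4: x=[3.2912 9.1582 11.8222 17.3132] v=[-1.9555 3.8523 -2.5542 0.1978]
Step 5: x=[2.9633 9.9211 11.3603 17.2695] v=[-1.3116 3.0516 -1.8475 -0.1750]
Step 6: x=[2.8851 10.3391 11.1778 17.1064] v=[-0.3130 1.6720 -0.7300 -0.6523]
Max displacement = 2.3391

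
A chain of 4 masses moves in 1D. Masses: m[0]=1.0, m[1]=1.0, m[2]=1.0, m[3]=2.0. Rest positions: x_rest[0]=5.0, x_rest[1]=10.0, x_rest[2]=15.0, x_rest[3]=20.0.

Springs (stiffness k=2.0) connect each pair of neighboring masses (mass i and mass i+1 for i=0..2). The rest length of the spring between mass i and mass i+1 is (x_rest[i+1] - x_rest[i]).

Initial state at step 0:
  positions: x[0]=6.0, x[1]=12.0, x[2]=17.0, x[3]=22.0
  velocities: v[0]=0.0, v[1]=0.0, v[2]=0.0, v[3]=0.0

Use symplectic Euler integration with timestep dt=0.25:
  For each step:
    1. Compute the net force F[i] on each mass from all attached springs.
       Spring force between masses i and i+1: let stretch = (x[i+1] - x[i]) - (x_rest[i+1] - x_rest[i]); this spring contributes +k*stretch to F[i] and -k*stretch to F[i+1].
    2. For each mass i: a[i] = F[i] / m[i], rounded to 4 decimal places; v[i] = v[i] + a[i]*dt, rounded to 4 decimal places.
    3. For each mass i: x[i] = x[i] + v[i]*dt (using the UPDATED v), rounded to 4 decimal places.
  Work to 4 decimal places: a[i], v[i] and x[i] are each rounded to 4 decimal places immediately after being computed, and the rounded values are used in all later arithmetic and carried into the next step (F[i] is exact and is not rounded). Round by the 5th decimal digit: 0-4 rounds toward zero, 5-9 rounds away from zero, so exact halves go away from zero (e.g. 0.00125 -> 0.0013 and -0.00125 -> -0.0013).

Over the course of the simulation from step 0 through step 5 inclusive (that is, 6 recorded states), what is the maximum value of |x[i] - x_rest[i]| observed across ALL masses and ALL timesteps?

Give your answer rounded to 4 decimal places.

Answer: 2.0253

Derivation:
Step 0: x=[6.0000 12.0000 17.0000 22.0000] v=[0.0000 0.0000 0.0000 0.0000]
Step 1: x=[6.1250 11.8750 17.0000 22.0000] v=[0.5000 -0.5000 0.0000 0.0000]
Step 2: x=[6.3438 11.6719 16.9844 22.0000] v=[0.8750 -0.8125 -0.0625 0.0000]
Step 3: x=[6.6036 11.4668 16.9317 21.9990] v=[1.0391 -0.8203 -0.2110 -0.0039]
Step 4: x=[6.8463 11.3369 16.8293 21.9938] v=[0.9707 -0.5195 -0.4098 -0.0207]
Step 5: x=[7.0253 11.3323 16.6859 21.9784] v=[0.7160 -0.0186 -0.5738 -0.0618]
Max displacement = 2.0253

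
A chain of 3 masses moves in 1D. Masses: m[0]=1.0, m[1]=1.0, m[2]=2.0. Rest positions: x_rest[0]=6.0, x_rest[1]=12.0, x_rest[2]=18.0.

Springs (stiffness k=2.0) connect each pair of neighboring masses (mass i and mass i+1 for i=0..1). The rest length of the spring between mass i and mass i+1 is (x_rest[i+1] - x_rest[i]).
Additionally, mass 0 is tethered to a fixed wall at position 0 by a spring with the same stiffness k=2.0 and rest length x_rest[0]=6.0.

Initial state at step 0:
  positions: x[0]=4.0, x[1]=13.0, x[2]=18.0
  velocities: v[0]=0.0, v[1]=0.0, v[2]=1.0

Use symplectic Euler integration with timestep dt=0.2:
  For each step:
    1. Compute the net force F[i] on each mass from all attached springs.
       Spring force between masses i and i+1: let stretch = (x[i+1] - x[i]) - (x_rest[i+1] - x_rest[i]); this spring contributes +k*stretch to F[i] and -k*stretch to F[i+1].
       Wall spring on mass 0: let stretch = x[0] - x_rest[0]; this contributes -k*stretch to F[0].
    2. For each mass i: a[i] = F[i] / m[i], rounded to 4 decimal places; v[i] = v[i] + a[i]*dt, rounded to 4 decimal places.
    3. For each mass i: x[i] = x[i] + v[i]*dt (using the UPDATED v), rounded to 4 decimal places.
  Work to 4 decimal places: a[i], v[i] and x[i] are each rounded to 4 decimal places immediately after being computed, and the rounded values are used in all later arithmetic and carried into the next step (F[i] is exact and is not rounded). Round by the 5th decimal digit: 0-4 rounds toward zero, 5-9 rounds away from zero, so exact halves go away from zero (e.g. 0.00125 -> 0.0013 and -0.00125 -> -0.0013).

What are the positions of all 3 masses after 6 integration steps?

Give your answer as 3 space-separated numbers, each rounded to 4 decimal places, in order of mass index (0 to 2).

Step 0: x=[4.0000 13.0000 18.0000] v=[0.0000 0.0000 1.0000]
Step 1: x=[4.4000 12.6800 18.2400] v=[2.0000 -1.6000 1.2000]
Step 2: x=[5.1104 12.1424 18.4976] v=[3.5520 -2.6880 1.2880]
Step 3: x=[5.9745 11.5507 18.7410] v=[4.3206 -2.9587 1.2170]
Step 4: x=[6.8068 11.0881 18.9368] v=[4.1613 -2.3131 0.9789]
Step 5: x=[7.4370 10.9109 19.0586] v=[3.1511 -0.8861 0.6092]
Step 6: x=[7.7502 11.1076 19.0945] v=[1.5659 0.9834 0.1797]

Answer: 7.7502 11.1076 19.0945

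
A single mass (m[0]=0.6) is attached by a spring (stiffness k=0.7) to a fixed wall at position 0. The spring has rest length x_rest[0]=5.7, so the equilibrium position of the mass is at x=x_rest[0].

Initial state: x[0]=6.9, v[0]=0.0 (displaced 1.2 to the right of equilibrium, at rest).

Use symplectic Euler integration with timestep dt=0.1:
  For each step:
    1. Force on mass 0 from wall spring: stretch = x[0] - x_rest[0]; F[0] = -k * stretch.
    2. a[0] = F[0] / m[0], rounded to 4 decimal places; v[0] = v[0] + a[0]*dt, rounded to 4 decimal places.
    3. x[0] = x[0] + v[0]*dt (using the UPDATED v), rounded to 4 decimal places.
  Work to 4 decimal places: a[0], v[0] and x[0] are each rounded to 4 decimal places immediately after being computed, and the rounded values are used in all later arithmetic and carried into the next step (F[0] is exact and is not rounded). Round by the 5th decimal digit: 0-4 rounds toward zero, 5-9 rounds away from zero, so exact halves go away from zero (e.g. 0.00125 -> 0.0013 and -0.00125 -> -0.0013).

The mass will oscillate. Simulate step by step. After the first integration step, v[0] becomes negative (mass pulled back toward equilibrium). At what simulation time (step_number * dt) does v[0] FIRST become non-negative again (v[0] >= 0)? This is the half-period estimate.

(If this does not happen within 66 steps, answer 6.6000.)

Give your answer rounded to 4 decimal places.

Answer: 3.0000

Derivation:
Step 0: x=[6.9000] v=[0.0000]
Step 1: x=[6.8860] v=[-0.1400]
Step 2: x=[6.8582] v=[-0.2784]
Step 3: x=[6.8169] v=[-0.4135]
Step 4: x=[6.7625] v=[-0.5438]
Step 5: x=[6.6957] v=[-0.6678]
Step 6: x=[6.6173] v=[-0.7840]
Step 7: x=[6.5282] v=[-0.8910]
Step 8: x=[6.4294] v=[-0.9876]
Step 9: x=[6.3221] v=[-1.0727]
Step 10: x=[6.2076] v=[-1.1453]
Step 11: x=[6.0872] v=[-1.2045]
Step 12: x=[5.9622] v=[-1.2497]
Step 13: x=[5.8342] v=[-1.2803]
Step 14: x=[5.7046] v=[-1.2960]
Step 15: x=[5.5750] v=[-1.2965]
Step 16: x=[5.4468] v=[-1.2819]
Step 17: x=[5.3216] v=[-1.2524]
Step 18: x=[5.2008] v=[-1.2083]
Step 19: x=[5.0858] v=[-1.1501]
Step 20: x=[4.9780] v=[-1.0784]
Step 21: x=[4.8786] v=[-0.9942]
Step 22: x=[4.7888] v=[-0.8984]
Step 23: x=[4.7096] v=[-0.7921]
Step 24: x=[4.6419] v=[-0.6766]
Step 25: x=[4.5866] v=[-0.5532]
Step 26: x=[4.5443] v=[-0.4233]
Step 27: x=[4.5155] v=[-0.2885]
Step 28: x=[4.5005] v=[-0.1503]
Step 29: x=[4.4995] v=[-0.0104]
Step 30: x=[4.5125] v=[0.1297]
First v>=0 after going negative at step 30, time=3.0000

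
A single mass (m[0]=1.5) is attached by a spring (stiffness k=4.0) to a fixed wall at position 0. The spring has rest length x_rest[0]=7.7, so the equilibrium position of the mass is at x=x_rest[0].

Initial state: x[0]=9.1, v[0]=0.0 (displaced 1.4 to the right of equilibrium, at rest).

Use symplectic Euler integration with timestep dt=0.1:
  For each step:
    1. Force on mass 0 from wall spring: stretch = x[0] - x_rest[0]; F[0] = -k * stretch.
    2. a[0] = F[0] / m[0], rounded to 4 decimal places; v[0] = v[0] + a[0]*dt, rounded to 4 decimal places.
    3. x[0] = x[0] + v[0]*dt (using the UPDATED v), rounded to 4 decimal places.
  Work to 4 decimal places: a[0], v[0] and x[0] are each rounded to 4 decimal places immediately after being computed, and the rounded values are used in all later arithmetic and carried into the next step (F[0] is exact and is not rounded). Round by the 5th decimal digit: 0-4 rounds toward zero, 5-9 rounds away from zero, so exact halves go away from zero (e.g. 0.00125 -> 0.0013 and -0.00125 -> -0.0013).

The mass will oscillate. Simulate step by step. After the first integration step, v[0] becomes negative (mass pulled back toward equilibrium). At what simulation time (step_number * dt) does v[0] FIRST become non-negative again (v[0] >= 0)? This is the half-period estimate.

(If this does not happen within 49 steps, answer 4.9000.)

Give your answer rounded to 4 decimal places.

Answer: 2.0000

Derivation:
Step 0: x=[9.1000] v=[0.0000]
Step 1: x=[9.0627] v=[-0.3733]
Step 2: x=[8.9890] v=[-0.7367]
Step 3: x=[8.8810] v=[-1.0804]
Step 4: x=[8.7415] v=[-1.3953]
Step 5: x=[8.5742] v=[-1.6730]
Step 6: x=[8.3836] v=[-1.9061]
Step 7: x=[8.1748] v=[-2.0884]
Step 8: x=[7.9533] v=[-2.2150]
Step 9: x=[7.7250] v=[-2.2826]
Step 10: x=[7.4961] v=[-2.2893]
Step 11: x=[7.2726] v=[-2.2349]
Step 12: x=[7.0605] v=[-2.1209]
Step 13: x=[6.8655] v=[-1.9504]
Step 14: x=[6.6927] v=[-1.7279]
Step 15: x=[6.5468] v=[-1.4593]
Step 16: x=[6.4316] v=[-1.1518]
Step 17: x=[6.3502] v=[-0.8136]
Step 18: x=[6.3048] v=[-0.4537]
Step 19: x=[6.2966] v=[-0.0817]
Step 20: x=[6.3259] v=[0.2925]
First v>=0 after going negative at step 20, time=2.0000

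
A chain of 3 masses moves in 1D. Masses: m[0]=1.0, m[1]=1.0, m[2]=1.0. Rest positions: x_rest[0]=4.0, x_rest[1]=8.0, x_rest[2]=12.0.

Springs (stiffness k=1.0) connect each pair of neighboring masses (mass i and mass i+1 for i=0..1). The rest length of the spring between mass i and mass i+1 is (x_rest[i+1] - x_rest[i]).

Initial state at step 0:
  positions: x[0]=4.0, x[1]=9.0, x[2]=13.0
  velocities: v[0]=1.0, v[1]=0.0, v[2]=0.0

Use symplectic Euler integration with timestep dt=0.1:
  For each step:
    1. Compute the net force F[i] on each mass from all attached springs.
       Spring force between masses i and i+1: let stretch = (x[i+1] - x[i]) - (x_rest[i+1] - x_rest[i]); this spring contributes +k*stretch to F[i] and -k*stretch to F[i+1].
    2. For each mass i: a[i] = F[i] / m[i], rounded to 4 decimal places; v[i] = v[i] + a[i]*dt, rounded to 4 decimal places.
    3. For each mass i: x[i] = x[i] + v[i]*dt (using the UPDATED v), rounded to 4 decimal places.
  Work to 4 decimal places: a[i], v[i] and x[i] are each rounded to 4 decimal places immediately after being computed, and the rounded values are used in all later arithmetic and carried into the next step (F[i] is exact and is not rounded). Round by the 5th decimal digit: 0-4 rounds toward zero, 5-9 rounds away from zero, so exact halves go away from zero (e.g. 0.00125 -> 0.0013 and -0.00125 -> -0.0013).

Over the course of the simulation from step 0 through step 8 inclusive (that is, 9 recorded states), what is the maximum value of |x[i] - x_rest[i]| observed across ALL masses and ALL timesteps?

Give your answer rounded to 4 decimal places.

Answer: 1.0411

Derivation:
Step 0: x=[4.0000 9.0000 13.0000] v=[1.0000 0.0000 0.0000]
Step 1: x=[4.1100 8.9900 13.0000] v=[1.1000 -0.1000 0.0000]
Step 2: x=[4.2288 8.9713 12.9999] v=[1.1880 -0.1870 -0.0010]
Step 3: x=[4.3550 8.9455 12.9995] v=[1.2623 -0.2584 -0.0039]
Step 4: x=[4.4871 8.9143 12.9986] v=[1.3214 -0.3121 -0.0093]
Step 5: x=[4.6235 8.8797 12.9968] v=[1.3641 -0.3464 -0.0177]
Step 6: x=[4.7625 8.8437 12.9939] v=[1.3897 -0.3603 -0.0294]
Step 7: x=[4.9023 8.8084 12.9895] v=[1.3978 -0.3534 -0.0444]
Step 8: x=[5.0411 8.7758 12.9833] v=[1.3884 -0.3259 -0.0625]
Max displacement = 1.0411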